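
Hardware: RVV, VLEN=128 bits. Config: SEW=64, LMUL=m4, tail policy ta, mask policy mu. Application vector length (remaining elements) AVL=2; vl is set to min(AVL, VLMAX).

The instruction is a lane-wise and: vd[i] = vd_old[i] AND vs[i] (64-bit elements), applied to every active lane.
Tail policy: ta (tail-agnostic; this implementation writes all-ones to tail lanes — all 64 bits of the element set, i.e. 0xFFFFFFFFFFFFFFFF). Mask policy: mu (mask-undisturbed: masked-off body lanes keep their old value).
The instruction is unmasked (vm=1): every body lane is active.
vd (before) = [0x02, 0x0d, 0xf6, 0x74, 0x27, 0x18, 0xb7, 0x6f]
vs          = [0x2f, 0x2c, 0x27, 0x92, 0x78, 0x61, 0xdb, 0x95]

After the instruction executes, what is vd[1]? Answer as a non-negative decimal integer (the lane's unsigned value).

lanes per group: 128·4/64 = 8
vl ← min(2, 8) = 2
vd[0] and(0x02,0x2f) -> 0x02
vd[1] and(0x0d,0x2c) -> 0x0c
vd[2] tail/ones -> 0xffffffffffffffff
vd[3] tail/ones -> 0xffffffffffffffff
vd[4] tail/ones -> 0xffffffffffffffff
vd[5] tail/ones -> 0xffffffffffffffff
vd[6] tail/ones -> 0xffffffffffffffff
vd[7] tail/ones -> 0xffffffffffffffff

vd[1] = 12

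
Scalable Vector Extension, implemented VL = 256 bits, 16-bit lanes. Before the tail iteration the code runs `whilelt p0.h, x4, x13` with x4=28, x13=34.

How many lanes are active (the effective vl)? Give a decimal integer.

vl = 6

register lanes = 256/16 = 16
p0[j] = (28+j < 34); true for j=0..5 → 6 lanes set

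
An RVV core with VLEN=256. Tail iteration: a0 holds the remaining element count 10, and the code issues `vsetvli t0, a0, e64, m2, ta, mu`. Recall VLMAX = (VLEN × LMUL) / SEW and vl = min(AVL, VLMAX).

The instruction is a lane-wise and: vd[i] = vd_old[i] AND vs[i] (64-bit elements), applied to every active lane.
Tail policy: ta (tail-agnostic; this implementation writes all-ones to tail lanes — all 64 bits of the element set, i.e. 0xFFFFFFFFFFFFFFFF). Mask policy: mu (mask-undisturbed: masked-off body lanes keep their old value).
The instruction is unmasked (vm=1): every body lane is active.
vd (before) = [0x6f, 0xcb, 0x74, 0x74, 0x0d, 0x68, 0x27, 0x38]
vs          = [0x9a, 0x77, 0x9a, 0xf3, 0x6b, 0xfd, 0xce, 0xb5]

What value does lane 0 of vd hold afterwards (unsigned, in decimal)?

vd[0] = 10

lanes per group: 256·2/64 = 8
vl = min(AVL, VLMAX) = min(10, 8) = 8
vd[0] and(0x6f,0x9a) -> 0x0a
vd[1] and(0xcb,0x77) -> 0x43
vd[2] and(0x74,0x9a) -> 0x10
vd[3] and(0x74,0xf3) -> 0x70
vd[4] and(0x0d,0x6b) -> 0x09
vd[5] and(0x68,0xfd) -> 0x68
vd[6] and(0x27,0xce) -> 0x06
vd[7] and(0x38,0xb5) -> 0x30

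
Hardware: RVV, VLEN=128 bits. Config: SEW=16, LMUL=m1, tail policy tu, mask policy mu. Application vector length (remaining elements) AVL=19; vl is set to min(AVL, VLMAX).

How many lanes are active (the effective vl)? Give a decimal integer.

vl = 8

VLMAX = (128 × 1) / 16 = 8 lanes
vl ← min(19, 8) = 8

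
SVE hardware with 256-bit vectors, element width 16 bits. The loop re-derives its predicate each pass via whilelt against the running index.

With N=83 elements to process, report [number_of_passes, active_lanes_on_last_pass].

[iterations, last_vl] = [6, 3]

register lanes = 256/16 = 16
N=83: ⌈83/16⌉ = 6 iters; last vl = 83 − 5×16 = 3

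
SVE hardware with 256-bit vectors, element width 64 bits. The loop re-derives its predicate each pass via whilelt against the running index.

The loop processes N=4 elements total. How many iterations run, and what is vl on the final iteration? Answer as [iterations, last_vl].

[iterations, last_vl] = [1, 4]

lane count: 256 div 64 = 4
iterations = ceil(4/4) = 1; final-pass vl = 4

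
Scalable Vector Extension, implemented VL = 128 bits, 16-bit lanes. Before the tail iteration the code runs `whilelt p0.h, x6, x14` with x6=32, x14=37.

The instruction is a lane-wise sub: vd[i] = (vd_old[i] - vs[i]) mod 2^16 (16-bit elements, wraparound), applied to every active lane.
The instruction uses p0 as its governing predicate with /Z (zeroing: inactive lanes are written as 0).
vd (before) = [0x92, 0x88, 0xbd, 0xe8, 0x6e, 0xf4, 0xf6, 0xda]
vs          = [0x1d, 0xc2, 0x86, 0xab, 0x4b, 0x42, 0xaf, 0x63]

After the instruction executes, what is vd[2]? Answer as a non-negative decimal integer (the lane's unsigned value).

register lanes = 128/16 = 8
p0[j] = (32+j < 37); true for j=0..4 → 5 lanes set
lane  0: sub(0x92,0x1d) ⇒ 0x75
lane  1: sub(0x88,0xc2) ⇒ 0xffc6
lane  2: sub(0xbd,0x86) ⇒ 0x37
lane  3: sub(0xe8,0xab) ⇒ 0x3d
lane  4: sub(0x6e,0x4b) ⇒ 0x23
lane  5: tail/zero ⇒ 0x00
lane  6: tail/zero ⇒ 0x00
lane  7: tail/zero ⇒ 0x00

vd[2] = 55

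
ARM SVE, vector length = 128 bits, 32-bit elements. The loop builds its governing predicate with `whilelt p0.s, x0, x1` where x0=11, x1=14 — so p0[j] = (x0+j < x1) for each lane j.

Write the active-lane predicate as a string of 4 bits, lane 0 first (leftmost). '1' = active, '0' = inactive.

lane count: 128 div 32 = 4
active while 11+j < 14, i.e. j ∈ [0,3) capped at 4 ⇒ 3
bits (lane 0 leftmost): 1110

predicate = 1110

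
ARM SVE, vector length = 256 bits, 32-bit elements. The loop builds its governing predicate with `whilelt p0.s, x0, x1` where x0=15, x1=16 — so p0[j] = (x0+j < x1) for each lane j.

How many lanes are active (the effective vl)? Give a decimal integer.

256-bit reg / 32-bit elem → 8 lanes
p0[j] = (15+j < 16); true for j=0..0 → 1 lanes set

vl = 1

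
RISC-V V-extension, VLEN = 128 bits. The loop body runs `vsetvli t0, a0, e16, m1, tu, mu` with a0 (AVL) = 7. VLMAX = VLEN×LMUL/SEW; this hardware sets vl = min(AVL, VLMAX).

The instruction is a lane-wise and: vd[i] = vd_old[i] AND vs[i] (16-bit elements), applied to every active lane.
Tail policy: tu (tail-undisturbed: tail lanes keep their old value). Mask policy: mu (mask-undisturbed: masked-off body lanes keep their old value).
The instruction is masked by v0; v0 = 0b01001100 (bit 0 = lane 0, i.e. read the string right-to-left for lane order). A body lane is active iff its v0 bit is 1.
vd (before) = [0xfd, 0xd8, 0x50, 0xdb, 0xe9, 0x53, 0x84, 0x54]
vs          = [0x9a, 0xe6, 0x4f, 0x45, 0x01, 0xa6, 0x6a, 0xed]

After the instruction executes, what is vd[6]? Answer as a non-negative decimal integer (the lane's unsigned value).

vd[6] = 0

VLMAX = (128 × 1) / 16 = 8 lanes
vl = min(AVL, VLMAX) = min(7, 8) = 7
  i=0: mask-off/keep → 253
  i=1: mask-off/keep → 216
  i=2: and(0x50,0x4f) → 64
  i=3: and(0xdb,0x45) → 65
  i=4: mask-off/keep → 233
  i=5: mask-off/keep → 83
  i=6: and(0x84,0x6a) → 0
  i=7: tail/keep → 84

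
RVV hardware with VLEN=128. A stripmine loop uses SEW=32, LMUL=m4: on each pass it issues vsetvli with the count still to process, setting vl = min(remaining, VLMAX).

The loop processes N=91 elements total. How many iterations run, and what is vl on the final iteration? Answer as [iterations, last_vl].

[iterations, last_vl] = [6, 11]

VLMAX = VLEN×LMUL/SEW = 128×4/32 = 16
91 elements at 16/iter → 6 passes, remainder 11 on the last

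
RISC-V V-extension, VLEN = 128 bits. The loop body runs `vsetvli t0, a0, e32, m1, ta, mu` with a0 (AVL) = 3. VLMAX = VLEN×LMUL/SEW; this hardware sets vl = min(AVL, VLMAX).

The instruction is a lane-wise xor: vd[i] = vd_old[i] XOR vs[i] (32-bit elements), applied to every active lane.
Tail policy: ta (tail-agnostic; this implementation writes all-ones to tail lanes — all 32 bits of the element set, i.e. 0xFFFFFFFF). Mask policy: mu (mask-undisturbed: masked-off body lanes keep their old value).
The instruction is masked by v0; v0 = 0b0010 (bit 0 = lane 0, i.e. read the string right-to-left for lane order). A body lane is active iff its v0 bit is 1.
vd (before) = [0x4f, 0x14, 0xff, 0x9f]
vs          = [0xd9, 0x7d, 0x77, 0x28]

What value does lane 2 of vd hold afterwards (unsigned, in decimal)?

VLMAX = (128 × 1) / 32 = 4 lanes
AVL=3 ≤ VLMAX=4, so vl = 3
lane  0: mask-off/keep ⇒ 0x4f
lane  1: xor(0x14,0x7d) ⇒ 0x69
lane  2: mask-off/keep ⇒ 0xff
lane  3: tail/ones ⇒ 0xffffffff

vd[2] = 255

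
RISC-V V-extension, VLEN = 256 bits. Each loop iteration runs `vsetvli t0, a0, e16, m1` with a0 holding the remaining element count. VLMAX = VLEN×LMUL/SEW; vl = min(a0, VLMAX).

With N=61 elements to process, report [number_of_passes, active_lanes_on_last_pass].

[iterations, last_vl] = [4, 13]

VLMAX = VLEN×LMUL/SEW = 256×1/16 = 16
N=61: ⌈61/16⌉ = 4 iters; last vl = 61 − 3×16 = 13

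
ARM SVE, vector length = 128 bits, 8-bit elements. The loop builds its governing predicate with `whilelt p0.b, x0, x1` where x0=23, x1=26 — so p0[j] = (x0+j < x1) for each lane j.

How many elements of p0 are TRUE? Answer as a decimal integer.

vl = 3

register lanes = 128/8 = 16
whilelt: lane j active iff 23+j < 26 → j < 3 → 3 active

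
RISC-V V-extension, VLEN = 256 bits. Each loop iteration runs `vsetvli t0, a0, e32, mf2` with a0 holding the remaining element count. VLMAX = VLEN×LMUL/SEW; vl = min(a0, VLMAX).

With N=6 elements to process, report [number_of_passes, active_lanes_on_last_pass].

lanes per group: 256·1/2/32 = 4
iterations = ceil(6/4) = 2; final-pass vl = 2

[iterations, last_vl] = [2, 2]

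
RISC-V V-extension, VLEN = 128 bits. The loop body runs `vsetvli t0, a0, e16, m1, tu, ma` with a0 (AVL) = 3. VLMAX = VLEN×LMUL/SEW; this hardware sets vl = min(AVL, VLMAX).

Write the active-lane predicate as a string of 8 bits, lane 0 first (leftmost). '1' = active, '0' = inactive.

predicate = 11100000

lanes per group: 128·1/16 = 8
vl = min(AVL, VLMAX) = min(3, 8) = 3
bits (lane 0 leftmost): 11100000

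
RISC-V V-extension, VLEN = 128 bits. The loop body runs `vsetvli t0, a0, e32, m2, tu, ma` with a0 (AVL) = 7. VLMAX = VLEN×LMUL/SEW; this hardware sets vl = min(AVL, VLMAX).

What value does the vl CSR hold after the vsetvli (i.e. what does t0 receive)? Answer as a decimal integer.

vl = 7

VLMAX = VLEN×LMUL/SEW = 128×2/32 = 8
AVL=7 ≤ VLMAX=8, so vl = 7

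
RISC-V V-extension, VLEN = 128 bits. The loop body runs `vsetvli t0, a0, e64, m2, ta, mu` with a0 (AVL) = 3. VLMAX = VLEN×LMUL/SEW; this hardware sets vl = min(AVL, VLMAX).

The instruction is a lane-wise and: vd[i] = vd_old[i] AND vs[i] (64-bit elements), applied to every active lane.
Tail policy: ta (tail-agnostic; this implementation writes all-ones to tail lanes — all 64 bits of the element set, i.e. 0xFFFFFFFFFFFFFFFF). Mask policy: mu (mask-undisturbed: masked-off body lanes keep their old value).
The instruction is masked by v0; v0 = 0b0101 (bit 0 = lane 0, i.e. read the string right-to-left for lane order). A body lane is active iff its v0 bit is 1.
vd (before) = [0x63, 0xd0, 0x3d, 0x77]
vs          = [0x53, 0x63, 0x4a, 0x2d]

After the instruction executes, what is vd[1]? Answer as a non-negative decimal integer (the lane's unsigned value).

VLMAX = VLEN×LMUL/SEW = 128×2/64 = 4
vl = min(AVL, VLMAX) = min(3, 4) = 3
vd[0] and(0x63,0x53) -> 0x43
vd[1] mask-off/keep -> 0xd0
vd[2] and(0x3d,0x4a) -> 0x08
vd[3] tail/ones -> 0xffffffffffffffff

vd[1] = 208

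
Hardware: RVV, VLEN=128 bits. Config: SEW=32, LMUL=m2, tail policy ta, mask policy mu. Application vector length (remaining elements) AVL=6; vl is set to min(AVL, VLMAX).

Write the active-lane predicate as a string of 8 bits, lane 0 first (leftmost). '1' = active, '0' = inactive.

lanes per group: 128·2/32 = 8
AVL=6 ≤ VLMAX=8, so vl = 6
bits (lane 0 leftmost): 11111100

predicate = 11111100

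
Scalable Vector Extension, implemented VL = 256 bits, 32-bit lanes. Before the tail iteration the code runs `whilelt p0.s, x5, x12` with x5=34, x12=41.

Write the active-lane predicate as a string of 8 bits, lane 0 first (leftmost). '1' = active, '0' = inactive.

predicate = 11111110

256-bit reg / 32-bit elem → 8 lanes
p0[j] = (34+j < 41); true for j=0..6 → 7 lanes set
bits (lane 0 leftmost): 11111110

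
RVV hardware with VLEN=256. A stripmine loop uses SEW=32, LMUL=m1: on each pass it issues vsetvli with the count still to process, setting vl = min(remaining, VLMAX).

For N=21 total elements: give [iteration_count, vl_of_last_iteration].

VLMAX = (256 × 1) / 32 = 8 lanes
21 elements at 8/iter → 3 passes, remainder 5 on the last

[iterations, last_vl] = [3, 5]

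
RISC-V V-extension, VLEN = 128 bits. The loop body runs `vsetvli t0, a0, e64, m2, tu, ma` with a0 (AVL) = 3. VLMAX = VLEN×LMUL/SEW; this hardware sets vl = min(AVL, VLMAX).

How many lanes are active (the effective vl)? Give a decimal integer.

VLMAX = VLEN×LMUL/SEW = 128×2/64 = 4
vl = min(AVL, VLMAX) = min(3, 4) = 3

vl = 3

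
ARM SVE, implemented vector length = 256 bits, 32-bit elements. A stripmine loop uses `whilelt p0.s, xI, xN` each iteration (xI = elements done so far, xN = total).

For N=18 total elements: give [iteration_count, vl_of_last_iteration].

[iterations, last_vl] = [3, 2]

register lanes = 256/32 = 8
N=18: ⌈18/8⌉ = 3 iters; last vl = 18 − 2×8 = 2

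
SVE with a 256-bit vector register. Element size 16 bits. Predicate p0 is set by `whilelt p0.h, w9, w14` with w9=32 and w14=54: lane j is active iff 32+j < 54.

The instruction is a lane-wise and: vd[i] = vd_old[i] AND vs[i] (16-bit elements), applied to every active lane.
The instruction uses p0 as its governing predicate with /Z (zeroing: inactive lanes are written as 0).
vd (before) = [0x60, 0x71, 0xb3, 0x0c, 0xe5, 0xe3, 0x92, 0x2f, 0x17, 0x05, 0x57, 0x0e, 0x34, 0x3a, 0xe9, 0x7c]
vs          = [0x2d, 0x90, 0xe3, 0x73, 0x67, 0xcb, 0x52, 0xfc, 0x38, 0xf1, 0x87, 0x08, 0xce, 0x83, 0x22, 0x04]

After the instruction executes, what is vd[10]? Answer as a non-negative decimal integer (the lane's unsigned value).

vd[10] = 7

256-bit reg / 16-bit elem → 16 lanes
p0[j] = (32+j < 54); true for j=0..15 → 16 lanes set
lane  0: and(0x60,0x2d) ⇒ 0x20
lane  1: and(0x71,0x90) ⇒ 0x10
lane  2: and(0xb3,0xe3) ⇒ 0xa3
lane  3: and(0x0c,0x73) ⇒ 0x00
lane  4: and(0xe5,0x67) ⇒ 0x65
lane  5: and(0xe3,0xcb) ⇒ 0xc3
lane  6: and(0x92,0x52) ⇒ 0x12
lane  7: and(0x2f,0xfc) ⇒ 0x2c
lane  8: and(0x17,0x38) ⇒ 0x10
lane  9: and(0x05,0xf1) ⇒ 0x01
lane 10: and(0x57,0x87) ⇒ 0x07
lane 11: and(0x0e,0x08) ⇒ 0x08
lane 12: and(0x34,0xce) ⇒ 0x04
lane 13: and(0x3a,0x83) ⇒ 0x02
lane 14: and(0xe9,0x22) ⇒ 0x20
lane 15: and(0x7c,0x04) ⇒ 0x04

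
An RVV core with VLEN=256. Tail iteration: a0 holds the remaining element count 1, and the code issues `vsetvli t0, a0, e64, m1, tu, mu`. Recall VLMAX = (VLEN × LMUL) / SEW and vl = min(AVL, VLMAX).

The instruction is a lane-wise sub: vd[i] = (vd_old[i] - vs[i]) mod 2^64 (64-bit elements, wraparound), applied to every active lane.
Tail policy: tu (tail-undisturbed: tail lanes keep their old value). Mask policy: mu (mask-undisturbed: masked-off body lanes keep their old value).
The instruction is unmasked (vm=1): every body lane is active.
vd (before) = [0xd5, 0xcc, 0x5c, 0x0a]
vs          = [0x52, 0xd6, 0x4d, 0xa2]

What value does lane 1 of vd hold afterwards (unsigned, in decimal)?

VLMAX = (256 × 1) / 64 = 4 lanes
AVL=1 ≤ VLMAX=4, so vl = 1
lane  0: sub(0xd5,0x52) ⇒ 0x83
lane  1: tail/keep ⇒ 0xcc
lane  2: tail/keep ⇒ 0x5c
lane  3: tail/keep ⇒ 0x0a

vd[1] = 204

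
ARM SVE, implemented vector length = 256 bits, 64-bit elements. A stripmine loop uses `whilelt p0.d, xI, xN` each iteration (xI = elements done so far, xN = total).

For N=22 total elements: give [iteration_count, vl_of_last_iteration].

256-bit reg / 64-bit elem → 4 lanes
iterations = ceil(22/4) = 6; final-pass vl = 2

[iterations, last_vl] = [6, 2]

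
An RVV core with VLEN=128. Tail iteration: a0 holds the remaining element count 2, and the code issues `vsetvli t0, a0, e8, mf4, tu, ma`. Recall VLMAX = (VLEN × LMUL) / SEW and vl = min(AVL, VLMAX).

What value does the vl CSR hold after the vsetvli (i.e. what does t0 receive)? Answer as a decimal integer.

vl = 2

VLMAX = VLEN×LMUL/SEW = 128×1/4/8 = 4
vl ← min(2, 4) = 2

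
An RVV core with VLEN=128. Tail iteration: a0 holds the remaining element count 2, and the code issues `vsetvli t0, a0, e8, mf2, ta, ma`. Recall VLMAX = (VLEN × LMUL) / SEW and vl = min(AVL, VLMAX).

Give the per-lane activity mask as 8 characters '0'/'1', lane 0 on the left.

predicate = 11000000

lanes per group: 128·1/2/8 = 8
AVL=2 ≤ VLMAX=8, so vl = 2
bits (lane 0 leftmost): 11000000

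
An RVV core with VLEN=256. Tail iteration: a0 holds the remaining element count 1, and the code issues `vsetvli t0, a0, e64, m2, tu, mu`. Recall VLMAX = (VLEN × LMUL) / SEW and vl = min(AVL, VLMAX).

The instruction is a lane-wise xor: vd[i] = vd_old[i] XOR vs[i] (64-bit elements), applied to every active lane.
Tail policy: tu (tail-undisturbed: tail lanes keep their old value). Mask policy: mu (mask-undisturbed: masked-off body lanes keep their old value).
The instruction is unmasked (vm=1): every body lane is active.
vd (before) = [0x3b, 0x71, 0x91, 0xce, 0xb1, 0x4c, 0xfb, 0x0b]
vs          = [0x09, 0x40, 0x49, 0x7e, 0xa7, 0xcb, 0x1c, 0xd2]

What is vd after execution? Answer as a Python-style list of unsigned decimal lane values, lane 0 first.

VLMAX = (256 × 2) / 64 = 8 lanes
vl ← min(1, 8) = 1
lane  0: xor(0x3b,0x09) ⇒ 0x32
lane  1: tail/keep ⇒ 0x71
lane  2: tail/keep ⇒ 0x91
lane  3: tail/keep ⇒ 0xce
lane  4: tail/keep ⇒ 0xb1
lane  5: tail/keep ⇒ 0x4c
lane  6: tail/keep ⇒ 0xfb
lane  7: tail/keep ⇒ 0x0b

vd = [50, 113, 145, 206, 177, 76, 251, 11]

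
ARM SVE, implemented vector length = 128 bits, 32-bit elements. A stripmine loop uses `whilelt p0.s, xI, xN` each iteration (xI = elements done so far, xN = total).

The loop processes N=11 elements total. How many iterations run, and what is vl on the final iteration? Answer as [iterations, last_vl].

register lanes = 128/32 = 4
iterations = ceil(11/4) = 3; final-pass vl = 3

[iterations, last_vl] = [3, 3]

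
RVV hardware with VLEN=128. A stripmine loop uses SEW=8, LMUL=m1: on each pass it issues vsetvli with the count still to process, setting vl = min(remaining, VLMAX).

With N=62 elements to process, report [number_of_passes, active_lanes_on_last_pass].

[iterations, last_vl] = [4, 14]

VLMAX = VLEN×LMUL/SEW = 128×1/8 = 16
N=62: ⌈62/16⌉ = 4 iters; last vl = 62 − 3×16 = 14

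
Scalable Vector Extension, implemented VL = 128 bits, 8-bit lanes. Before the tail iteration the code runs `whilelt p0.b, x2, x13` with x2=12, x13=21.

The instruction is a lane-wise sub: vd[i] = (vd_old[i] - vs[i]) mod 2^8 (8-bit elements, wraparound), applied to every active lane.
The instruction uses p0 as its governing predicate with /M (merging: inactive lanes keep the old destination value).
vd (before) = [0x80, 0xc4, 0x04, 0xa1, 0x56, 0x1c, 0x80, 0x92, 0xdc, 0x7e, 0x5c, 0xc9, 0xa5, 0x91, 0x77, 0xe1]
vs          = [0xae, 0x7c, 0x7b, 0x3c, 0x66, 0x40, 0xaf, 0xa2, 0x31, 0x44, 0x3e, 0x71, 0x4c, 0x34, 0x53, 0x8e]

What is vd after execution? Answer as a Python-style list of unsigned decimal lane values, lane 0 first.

vd = [210, 72, 137, 101, 240, 220, 209, 240, 171, 126, 92, 201, 165, 145, 119, 225]

register lanes = 128/8 = 16
whilelt: lane j active iff 12+j < 21 → j < 9 → 9 active
[0] sub(0x80,0xae) = 0xd2
[1] sub(0xc4,0x7c) = 0x48
[2] sub(0x04,0x7b) = 0x89
[3] sub(0xa1,0x3c) = 0x65
[4] sub(0x56,0x66) = 0xf0
[5] sub(0x1c,0x40) = 0xdc
[6] sub(0x80,0xaf) = 0xd1
[7] sub(0x92,0xa2) = 0xf0
[8] sub(0xdc,0x31) = 0xab
[9] tail/keep = 0x7e
[10] tail/keep = 0x5c
[11] tail/keep = 0xc9
[12] tail/keep = 0xa5
[13] tail/keep = 0x91
[14] tail/keep = 0x77
[15] tail/keep = 0xe1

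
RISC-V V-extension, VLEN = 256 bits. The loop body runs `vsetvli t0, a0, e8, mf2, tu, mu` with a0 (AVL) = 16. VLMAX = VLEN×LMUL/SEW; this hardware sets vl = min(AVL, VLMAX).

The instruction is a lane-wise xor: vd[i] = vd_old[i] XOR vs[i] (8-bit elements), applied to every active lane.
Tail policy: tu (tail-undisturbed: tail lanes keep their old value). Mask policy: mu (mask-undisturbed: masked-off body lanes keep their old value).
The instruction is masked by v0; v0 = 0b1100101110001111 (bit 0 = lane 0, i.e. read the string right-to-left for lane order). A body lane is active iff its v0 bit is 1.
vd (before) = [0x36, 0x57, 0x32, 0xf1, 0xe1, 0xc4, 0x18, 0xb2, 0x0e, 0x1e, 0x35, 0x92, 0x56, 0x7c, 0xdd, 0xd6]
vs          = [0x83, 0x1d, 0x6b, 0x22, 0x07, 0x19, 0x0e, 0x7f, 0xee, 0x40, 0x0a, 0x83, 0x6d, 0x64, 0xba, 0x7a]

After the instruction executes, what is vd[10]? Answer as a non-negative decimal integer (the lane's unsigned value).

vd[10] = 53

VLMAX = (256 × 1/2) / 8 = 16 lanes
vl = min(AVL, VLMAX) = min(16, 16) = 16
  i=0: xor(0x36,0x83) → 181
  i=1: xor(0x57,0x1d) → 74
  i=2: xor(0x32,0x6b) → 89
  i=3: xor(0xf1,0x22) → 211
  i=4: mask-off/keep → 225
  i=5: mask-off/keep → 196
  i=6: mask-off/keep → 24
  i=7: xor(0xb2,0x7f) → 205
  i=8: xor(0x0e,0xee) → 224
  i=9: xor(0x1e,0x40) → 94
  i=10: mask-off/keep → 53
  i=11: xor(0x92,0x83) → 17
  i=12: mask-off/keep → 86
  i=13: mask-off/keep → 124
  i=14: xor(0xdd,0xba) → 103
  i=15: xor(0xd6,0x7a) → 172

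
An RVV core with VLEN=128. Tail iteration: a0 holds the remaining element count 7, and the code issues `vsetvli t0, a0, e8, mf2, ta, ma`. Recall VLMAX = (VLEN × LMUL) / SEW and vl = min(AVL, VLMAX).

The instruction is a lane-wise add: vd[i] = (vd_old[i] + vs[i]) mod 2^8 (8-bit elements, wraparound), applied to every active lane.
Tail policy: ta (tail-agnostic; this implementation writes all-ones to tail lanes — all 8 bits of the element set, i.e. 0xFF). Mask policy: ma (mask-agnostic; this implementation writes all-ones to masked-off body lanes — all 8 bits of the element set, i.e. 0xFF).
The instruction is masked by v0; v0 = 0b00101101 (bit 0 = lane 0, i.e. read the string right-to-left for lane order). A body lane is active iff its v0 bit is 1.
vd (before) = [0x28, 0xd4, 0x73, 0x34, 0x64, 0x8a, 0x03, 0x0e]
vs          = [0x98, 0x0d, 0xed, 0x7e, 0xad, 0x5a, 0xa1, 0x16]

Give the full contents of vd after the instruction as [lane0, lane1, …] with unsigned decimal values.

vd = [192, 255, 96, 178, 255, 228, 255, 255]

VLMAX = (128 × 1/2) / 8 = 8 lanes
AVL=7 ≤ VLMAX=8, so vl = 7
vd[0] add(0x28,0x98) -> 0xc0
vd[1] mask-off/ones -> 0xff
vd[2] add(0x73,0xed) -> 0x60
vd[3] add(0x34,0x7e) -> 0xb2
vd[4] mask-off/ones -> 0xff
vd[5] add(0x8a,0x5a) -> 0xe4
vd[6] mask-off/ones -> 0xff
vd[7] tail/ones -> 0xff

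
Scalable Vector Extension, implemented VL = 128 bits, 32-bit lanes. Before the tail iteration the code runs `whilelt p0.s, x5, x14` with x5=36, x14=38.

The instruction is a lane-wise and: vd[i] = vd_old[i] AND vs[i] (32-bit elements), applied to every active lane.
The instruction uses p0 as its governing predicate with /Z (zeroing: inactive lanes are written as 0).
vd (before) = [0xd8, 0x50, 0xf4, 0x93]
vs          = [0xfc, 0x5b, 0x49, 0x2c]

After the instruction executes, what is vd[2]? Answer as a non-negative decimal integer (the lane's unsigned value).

vd[2] = 0

register lanes = 128/32 = 4
whilelt: lane j active iff 36+j < 38 → j < 2 → 2 active
  i=0: and(0xd8,0xfc) → 216
  i=1: and(0x50,0x5b) → 80
  i=2: tail/zero → 0
  i=3: tail/zero → 0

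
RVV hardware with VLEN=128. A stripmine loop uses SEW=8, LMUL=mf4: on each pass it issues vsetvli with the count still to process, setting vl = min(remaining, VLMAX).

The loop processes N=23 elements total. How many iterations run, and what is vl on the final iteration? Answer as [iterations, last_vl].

VLMAX = (128 × 1/4) / 8 = 4 lanes
iterations = ceil(23/4) = 6; final-pass vl = 3

[iterations, last_vl] = [6, 3]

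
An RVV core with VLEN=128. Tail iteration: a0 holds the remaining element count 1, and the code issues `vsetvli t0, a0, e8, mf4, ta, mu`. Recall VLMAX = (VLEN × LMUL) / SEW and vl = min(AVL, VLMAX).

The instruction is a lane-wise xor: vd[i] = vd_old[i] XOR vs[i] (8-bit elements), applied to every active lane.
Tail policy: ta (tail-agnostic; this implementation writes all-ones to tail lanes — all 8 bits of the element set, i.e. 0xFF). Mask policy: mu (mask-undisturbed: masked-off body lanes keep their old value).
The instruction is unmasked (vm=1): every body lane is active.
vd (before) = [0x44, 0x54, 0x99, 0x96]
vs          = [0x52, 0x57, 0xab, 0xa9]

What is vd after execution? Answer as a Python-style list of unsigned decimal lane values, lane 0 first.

VLMAX = VLEN×LMUL/SEW = 128×1/4/8 = 4
vl ← min(1, 4) = 1
vd[0] xor(0x44,0x52) -> 0x16
vd[1] tail/ones -> 0xff
vd[2] tail/ones -> 0xff
vd[3] tail/ones -> 0xff

vd = [22, 255, 255, 255]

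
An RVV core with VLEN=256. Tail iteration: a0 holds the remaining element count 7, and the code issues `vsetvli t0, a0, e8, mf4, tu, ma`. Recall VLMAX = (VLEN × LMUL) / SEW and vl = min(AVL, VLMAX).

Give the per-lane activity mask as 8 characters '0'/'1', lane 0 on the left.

VLMAX = (256 × 1/4) / 8 = 8 lanes
vl ← min(7, 8) = 7
bits (lane 0 leftmost): 11111110

predicate = 11111110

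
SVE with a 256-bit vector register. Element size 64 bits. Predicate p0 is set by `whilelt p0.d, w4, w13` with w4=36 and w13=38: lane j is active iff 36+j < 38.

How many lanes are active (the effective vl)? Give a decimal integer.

256-bit reg / 64-bit elem → 4 lanes
whilelt: lane j active iff 36+j < 38 → j < 2 → 2 active

vl = 2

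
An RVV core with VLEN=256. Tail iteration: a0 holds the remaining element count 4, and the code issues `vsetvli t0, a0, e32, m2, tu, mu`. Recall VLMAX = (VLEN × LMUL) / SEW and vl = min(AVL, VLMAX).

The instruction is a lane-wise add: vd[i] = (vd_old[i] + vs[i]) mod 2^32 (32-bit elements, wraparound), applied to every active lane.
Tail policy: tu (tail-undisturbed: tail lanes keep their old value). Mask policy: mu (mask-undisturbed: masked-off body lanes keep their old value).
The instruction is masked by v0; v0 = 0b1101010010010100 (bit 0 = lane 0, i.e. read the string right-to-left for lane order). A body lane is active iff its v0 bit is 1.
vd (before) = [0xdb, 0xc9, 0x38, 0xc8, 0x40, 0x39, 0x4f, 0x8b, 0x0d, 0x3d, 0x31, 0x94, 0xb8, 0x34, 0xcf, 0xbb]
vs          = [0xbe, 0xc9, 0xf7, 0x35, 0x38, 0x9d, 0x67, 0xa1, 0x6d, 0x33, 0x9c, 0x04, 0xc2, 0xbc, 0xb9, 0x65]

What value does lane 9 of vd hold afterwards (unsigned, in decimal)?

vd[9] = 61

lanes per group: 256·2/32 = 16
AVL=4 ≤ VLMAX=16, so vl = 4
  i=0: mask-off/keep → 219
  i=1: mask-off/keep → 201
  i=2: add(0x38,0xf7) → 303
  i=3: mask-off/keep → 200
  i=4: tail/keep → 64
  i=5: tail/keep → 57
  i=6: tail/keep → 79
  i=7: tail/keep → 139
  i=8: tail/keep → 13
  i=9: tail/keep → 61
  i=10: tail/keep → 49
  i=11: tail/keep → 148
  i=12: tail/keep → 184
  i=13: tail/keep → 52
  i=14: tail/keep → 207
  i=15: tail/keep → 187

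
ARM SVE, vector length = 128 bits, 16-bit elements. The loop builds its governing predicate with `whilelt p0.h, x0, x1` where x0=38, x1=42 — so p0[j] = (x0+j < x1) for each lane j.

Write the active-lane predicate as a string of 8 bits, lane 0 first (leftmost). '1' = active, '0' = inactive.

predicate = 11110000

lane count: 128 div 16 = 8
active while 38+j < 42, i.e. j ∈ [0,4) capped at 8 ⇒ 4
bits (lane 0 leftmost): 11110000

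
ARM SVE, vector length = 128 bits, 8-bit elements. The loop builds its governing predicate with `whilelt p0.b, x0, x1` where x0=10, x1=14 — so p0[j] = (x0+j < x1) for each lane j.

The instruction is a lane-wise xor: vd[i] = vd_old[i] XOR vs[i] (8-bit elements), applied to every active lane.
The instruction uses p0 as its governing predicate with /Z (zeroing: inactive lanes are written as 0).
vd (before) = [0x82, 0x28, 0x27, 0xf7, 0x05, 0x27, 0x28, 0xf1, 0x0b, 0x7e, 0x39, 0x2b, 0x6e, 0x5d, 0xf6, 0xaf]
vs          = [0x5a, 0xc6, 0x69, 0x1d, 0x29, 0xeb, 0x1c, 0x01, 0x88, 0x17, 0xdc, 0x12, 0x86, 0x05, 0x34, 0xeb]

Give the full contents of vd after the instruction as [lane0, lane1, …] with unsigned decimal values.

vd = [216, 238, 78, 234, 0, 0, 0, 0, 0, 0, 0, 0, 0, 0, 0, 0]

lane count: 128 div 8 = 16
active while 10+j < 14, i.e. j ∈ [0,4) capped at 16 ⇒ 4
  i=0: xor(0x82,0x5a) → 216
  i=1: xor(0x28,0xc6) → 238
  i=2: xor(0x27,0x69) → 78
  i=3: xor(0xf7,0x1d) → 234
  i=4: tail/zero → 0
  i=5: tail/zero → 0
  i=6: tail/zero → 0
  i=7: tail/zero → 0
  i=8: tail/zero → 0
  i=9: tail/zero → 0
  i=10: tail/zero → 0
  i=11: tail/zero → 0
  i=12: tail/zero → 0
  i=13: tail/zero → 0
  i=14: tail/zero → 0
  i=15: tail/zero → 0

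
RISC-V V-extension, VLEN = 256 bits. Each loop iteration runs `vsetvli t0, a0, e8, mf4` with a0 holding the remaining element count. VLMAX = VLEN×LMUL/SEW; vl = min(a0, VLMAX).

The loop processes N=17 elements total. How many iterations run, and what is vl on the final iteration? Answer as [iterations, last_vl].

[iterations, last_vl] = [3, 1]

VLMAX = VLEN×LMUL/SEW = 256×1/4/8 = 8
N=17: ⌈17/8⌉ = 3 iters; last vl = 17 − 2×8 = 1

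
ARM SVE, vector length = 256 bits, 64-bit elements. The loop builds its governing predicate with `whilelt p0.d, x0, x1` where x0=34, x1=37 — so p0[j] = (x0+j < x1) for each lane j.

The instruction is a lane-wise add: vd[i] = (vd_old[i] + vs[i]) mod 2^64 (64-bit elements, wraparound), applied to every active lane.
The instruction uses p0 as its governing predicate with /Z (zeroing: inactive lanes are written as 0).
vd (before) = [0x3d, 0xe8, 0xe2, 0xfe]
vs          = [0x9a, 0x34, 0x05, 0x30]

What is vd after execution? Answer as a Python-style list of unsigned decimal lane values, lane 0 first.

lane count: 256 div 64 = 4
whilelt: lane j active iff 34+j < 37 → j < 3 → 3 active
  i=0: add(0x3d,0x9a) → 215
  i=1: add(0xe8,0x34) → 284
  i=2: add(0xe2,0x05) → 231
  i=3: tail/zero → 0

vd = [215, 284, 231, 0]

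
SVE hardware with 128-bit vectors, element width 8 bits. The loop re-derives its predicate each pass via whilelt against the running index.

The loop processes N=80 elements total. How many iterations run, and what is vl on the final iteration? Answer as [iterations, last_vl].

128-bit reg / 8-bit elem → 16 lanes
N=80: ⌈80/16⌉ = 5 iters; last vl = 80 − 4×16 = 16

[iterations, last_vl] = [5, 16]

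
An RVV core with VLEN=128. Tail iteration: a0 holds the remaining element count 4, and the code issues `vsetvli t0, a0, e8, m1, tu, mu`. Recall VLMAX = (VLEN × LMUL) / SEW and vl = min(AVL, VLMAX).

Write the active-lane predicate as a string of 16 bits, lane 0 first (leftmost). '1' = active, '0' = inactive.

lanes per group: 128·1/8 = 16
vl = min(AVL, VLMAX) = min(4, 16) = 4
bits (lane 0 leftmost): 1111000000000000

predicate = 1111000000000000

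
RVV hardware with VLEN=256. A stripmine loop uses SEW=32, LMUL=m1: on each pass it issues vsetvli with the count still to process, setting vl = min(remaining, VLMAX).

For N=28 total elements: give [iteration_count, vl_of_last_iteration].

VLMAX = VLEN×LMUL/SEW = 256×1/32 = 8
28 elements at 8/iter → 4 passes, remainder 4 on the last

[iterations, last_vl] = [4, 4]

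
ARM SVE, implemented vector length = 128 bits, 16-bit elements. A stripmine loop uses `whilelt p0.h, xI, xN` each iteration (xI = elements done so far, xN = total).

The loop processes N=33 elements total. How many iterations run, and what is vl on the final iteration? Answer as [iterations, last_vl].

[iterations, last_vl] = [5, 1]

128-bit reg / 16-bit elem → 8 lanes
iterations = ceil(33/8) = 5; final-pass vl = 1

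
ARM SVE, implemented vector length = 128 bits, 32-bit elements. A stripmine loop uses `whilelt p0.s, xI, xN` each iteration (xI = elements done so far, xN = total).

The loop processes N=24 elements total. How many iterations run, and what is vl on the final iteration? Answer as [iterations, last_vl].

128-bit reg / 32-bit elem → 4 lanes
iterations = ceil(24/4) = 6; final-pass vl = 4

[iterations, last_vl] = [6, 4]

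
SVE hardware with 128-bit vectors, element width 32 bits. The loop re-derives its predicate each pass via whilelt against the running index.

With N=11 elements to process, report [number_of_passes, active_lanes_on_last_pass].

128-bit reg / 32-bit elem → 4 lanes
iterations = ceil(11/4) = 3; final-pass vl = 3

[iterations, last_vl] = [3, 3]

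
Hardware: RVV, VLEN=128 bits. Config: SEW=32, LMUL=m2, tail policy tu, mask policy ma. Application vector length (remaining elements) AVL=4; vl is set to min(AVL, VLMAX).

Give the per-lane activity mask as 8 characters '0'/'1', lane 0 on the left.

predicate = 11110000

lanes per group: 128·2/32 = 8
vl ← min(4, 8) = 4
bits (lane 0 leftmost): 11110000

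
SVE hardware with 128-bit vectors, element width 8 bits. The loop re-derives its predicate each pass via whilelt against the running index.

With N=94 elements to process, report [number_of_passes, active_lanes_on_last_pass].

register lanes = 128/8 = 16
iterations = ceil(94/16) = 6; final-pass vl = 14

[iterations, last_vl] = [6, 14]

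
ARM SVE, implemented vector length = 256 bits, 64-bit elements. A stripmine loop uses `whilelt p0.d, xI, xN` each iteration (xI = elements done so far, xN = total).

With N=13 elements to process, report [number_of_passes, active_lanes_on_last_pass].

256-bit reg / 64-bit elem → 4 lanes
13 elements at 4/iter → 4 passes, remainder 1 on the last

[iterations, last_vl] = [4, 1]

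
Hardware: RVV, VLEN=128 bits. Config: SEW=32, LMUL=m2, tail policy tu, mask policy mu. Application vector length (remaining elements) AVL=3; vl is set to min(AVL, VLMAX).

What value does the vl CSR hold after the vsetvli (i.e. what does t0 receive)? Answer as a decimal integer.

vl = 3

lanes per group: 128·2/32 = 8
AVL=3 ≤ VLMAX=8, so vl = 3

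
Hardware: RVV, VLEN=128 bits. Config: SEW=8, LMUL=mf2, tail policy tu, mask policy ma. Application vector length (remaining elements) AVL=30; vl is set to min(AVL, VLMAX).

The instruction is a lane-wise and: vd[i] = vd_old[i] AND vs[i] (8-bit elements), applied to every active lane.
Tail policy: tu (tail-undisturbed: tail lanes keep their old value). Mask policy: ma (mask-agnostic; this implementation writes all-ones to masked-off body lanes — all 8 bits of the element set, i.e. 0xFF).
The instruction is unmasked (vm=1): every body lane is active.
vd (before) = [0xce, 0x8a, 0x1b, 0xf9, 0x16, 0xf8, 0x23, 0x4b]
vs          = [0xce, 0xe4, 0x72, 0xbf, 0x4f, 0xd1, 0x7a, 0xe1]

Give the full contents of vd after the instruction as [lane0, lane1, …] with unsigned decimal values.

VLMAX = (128 × 1/2) / 8 = 8 lanes
vl = min(AVL, VLMAX) = min(30, 8) = 8
[0] and(0xce,0xce) = 0xce
[1] and(0x8a,0xe4) = 0x80
[2] and(0x1b,0x72) = 0x12
[3] and(0xf9,0xbf) = 0xb9
[4] and(0x16,0x4f) = 0x06
[5] and(0xf8,0xd1) = 0xd0
[6] and(0x23,0x7a) = 0x22
[7] and(0x4b,0xe1) = 0x41

vd = [206, 128, 18, 185, 6, 208, 34, 65]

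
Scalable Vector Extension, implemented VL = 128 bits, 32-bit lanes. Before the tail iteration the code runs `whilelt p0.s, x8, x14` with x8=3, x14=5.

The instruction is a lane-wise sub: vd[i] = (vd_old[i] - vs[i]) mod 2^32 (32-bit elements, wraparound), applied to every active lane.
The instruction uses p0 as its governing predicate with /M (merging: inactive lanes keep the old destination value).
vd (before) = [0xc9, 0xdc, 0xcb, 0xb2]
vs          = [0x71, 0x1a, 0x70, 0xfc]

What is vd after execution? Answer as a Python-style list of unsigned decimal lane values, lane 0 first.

vd = [88, 194, 203, 178]

register lanes = 128/32 = 4
p0[j] = (3+j < 5); true for j=0..1 → 2 lanes set
  i=0: sub(0xc9,0x71) → 88
  i=1: sub(0xdc,0x1a) → 194
  i=2: tail/keep → 203
  i=3: tail/keep → 178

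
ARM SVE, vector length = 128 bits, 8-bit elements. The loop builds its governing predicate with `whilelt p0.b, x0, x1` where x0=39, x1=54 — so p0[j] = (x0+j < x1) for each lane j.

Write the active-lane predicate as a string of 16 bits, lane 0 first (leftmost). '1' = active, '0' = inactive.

register lanes = 128/8 = 16
whilelt: lane j active iff 39+j < 54 → j < 15 → 15 active
bits (lane 0 leftmost): 1111111111111110

predicate = 1111111111111110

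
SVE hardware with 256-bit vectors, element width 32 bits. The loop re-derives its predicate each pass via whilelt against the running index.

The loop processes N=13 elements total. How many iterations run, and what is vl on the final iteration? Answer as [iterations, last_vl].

256-bit reg / 32-bit elem → 8 lanes
iterations = ceil(13/8) = 2; final-pass vl = 5

[iterations, last_vl] = [2, 5]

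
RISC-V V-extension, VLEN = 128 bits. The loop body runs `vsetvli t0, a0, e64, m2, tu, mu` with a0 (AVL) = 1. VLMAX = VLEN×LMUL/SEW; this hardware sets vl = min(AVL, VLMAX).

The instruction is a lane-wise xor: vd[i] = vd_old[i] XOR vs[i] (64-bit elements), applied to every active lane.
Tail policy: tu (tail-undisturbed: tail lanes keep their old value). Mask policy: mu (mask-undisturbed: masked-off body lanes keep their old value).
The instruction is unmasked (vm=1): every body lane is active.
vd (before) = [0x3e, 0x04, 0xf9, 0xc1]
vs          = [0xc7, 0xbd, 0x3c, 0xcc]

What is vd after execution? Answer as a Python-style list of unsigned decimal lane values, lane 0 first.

VLMAX = (128 × 2) / 64 = 4 lanes
vl ← min(1, 4) = 1
  i=0: xor(0x3e,0xc7) → 249
  i=1: tail/keep → 4
  i=2: tail/keep → 249
  i=3: tail/keep → 193

vd = [249, 4, 249, 193]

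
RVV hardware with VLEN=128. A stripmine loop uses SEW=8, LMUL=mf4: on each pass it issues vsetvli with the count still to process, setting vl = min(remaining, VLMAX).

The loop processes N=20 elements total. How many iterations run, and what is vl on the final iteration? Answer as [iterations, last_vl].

VLMAX = VLEN×LMUL/SEW = 128×1/4/8 = 4
iterations = ceil(20/4) = 5; final-pass vl = 4

[iterations, last_vl] = [5, 4]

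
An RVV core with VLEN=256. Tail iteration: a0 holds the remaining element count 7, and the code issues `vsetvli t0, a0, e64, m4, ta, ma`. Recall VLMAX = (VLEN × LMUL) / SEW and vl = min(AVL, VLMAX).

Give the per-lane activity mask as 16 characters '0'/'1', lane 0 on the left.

predicate = 1111111000000000

VLMAX = (256 × 4) / 64 = 16 lanes
vl = min(AVL, VLMAX) = min(7, 16) = 7
bits (lane 0 leftmost): 1111111000000000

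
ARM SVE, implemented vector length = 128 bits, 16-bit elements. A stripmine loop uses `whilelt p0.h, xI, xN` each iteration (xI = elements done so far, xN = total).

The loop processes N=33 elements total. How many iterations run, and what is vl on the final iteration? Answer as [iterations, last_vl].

[iterations, last_vl] = [5, 1]

register lanes = 128/16 = 8
33 elements at 8/iter → 5 passes, remainder 1 on the last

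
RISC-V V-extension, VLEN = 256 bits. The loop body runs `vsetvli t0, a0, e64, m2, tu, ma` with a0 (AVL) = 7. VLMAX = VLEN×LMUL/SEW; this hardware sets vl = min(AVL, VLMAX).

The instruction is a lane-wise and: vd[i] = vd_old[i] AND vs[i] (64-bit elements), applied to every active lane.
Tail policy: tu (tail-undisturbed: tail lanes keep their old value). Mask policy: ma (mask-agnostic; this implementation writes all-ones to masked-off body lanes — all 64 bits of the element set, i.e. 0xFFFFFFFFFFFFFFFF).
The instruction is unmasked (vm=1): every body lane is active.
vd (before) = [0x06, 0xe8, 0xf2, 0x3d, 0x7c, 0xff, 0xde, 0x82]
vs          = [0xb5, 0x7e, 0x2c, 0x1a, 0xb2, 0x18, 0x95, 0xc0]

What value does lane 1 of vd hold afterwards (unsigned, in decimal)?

lanes per group: 256·2/64 = 8
AVL=7 ≤ VLMAX=8, so vl = 7
vd[0] and(0x06,0xb5) -> 0x04
vd[1] and(0xe8,0x7e) -> 0x68
vd[2] and(0xf2,0x2c) -> 0x20
vd[3] and(0x3d,0x1a) -> 0x18
vd[4] and(0x7c,0xb2) -> 0x30
vd[5] and(0xff,0x18) -> 0x18
vd[6] and(0xde,0x95) -> 0x94
vd[7] tail/keep -> 0x82

vd[1] = 104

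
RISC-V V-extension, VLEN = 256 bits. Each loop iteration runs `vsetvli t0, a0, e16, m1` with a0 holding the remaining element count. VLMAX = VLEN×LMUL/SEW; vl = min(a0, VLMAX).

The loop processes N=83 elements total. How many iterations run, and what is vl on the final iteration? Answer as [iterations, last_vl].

VLMAX = VLEN×LMUL/SEW = 256×1/16 = 16
83 elements at 16/iter → 6 passes, remainder 3 on the last

[iterations, last_vl] = [6, 3]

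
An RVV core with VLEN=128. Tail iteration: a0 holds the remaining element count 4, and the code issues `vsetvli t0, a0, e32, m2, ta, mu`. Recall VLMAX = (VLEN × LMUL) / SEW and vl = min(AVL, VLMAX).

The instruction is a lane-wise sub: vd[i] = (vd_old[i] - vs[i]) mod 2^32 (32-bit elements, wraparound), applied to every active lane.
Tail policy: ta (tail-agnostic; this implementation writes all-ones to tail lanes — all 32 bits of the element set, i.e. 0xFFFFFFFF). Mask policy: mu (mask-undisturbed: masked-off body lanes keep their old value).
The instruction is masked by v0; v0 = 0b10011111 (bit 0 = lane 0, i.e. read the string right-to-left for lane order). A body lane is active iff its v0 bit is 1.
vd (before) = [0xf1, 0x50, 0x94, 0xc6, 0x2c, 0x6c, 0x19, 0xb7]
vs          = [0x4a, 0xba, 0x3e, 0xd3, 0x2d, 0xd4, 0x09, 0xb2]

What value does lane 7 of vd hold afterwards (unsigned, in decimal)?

vd[7] = 4294967295

VLMAX = VLEN×LMUL/SEW = 128×2/32 = 8
AVL=4 ≤ VLMAX=8, so vl = 4
  i=0: sub(0xf1,0x4a) → 167
  i=1: sub(0x50,0xba) → 4294967190
  i=2: sub(0x94,0x3e) → 86
  i=3: sub(0xc6,0xd3) → 4294967283
  i=4: tail/ones → 4294967295
  i=5: tail/ones → 4294967295
  i=6: tail/ones → 4294967295
  i=7: tail/ones → 4294967295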